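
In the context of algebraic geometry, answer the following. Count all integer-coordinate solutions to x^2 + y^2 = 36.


Systematically check integer values of x where x^2 <= 36.
For each valid x, check if 36 - x^2 is a perfect square.
x=0: 36 - 0 = 36, sqrt = 6 (valid)
x=6: 36 - 36 = 0, sqrt = 0 (valid)
Total integer solutions found: 4

4


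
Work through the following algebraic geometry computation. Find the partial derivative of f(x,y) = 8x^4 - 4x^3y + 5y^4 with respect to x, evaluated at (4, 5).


df/dx = 4*8*x^3 + 3*(-4)*x^2*y
At (4,5): 4*8*4^3 + 3*(-4)*4^2*5
= 2048 - 960
= 1088

1088


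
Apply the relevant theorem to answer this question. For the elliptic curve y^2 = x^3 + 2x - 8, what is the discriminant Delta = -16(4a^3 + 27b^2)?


Compute each component:
4a^3 = 4*2^3 = 4*8 = 32
27b^2 = 27*(-8)^2 = 27*64 = 1728
4a^3 + 27b^2 = 32 + 1728 = 1760
Delta = -16*1760 = -28160

-28160


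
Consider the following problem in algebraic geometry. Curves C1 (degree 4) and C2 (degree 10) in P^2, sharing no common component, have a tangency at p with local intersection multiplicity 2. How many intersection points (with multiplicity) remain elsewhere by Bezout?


By Bezout's theorem, the total intersection number is d1 * d2.
Total = 4 * 10 = 40
Intersection multiplicity at p = 2
Remaining intersections = 40 - 2 = 38

38


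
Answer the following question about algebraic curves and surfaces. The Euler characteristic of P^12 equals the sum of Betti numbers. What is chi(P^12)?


The complex projective space P^12 has one cell in each even real dimension 0, 2, ..., 24.
The cohomology groups are H^{2k}(P^12) = Z for k = 0,...,12, and 0 otherwise.
Euler characteristic = sum of Betti numbers = 1 per even-dimensional cohomology group.
chi(P^12) = 12 + 1 = 13

13


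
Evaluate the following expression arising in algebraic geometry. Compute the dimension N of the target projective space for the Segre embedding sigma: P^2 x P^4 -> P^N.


The Segre embedding maps P^m x P^n into P^N via
all products of coordinates from each factor.
N = (m+1)(n+1) - 1
N = (2+1)(4+1) - 1
N = 3*5 - 1
N = 15 - 1 = 14

14


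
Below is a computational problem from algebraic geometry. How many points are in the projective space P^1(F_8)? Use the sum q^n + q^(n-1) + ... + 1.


P^1(F_8) has (q^(n+1) - 1)/(q - 1) points.
= 8^1 + 8^0
= 8 + 1
= 9

9


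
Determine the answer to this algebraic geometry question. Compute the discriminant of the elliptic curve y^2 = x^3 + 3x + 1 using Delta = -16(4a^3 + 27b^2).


Compute each component:
4a^3 = 4*3^3 = 4*27 = 108
27b^2 = 27*1^2 = 27*1 = 27
4a^3 + 27b^2 = 108 + 27 = 135
Delta = -16*135 = -2160

-2160


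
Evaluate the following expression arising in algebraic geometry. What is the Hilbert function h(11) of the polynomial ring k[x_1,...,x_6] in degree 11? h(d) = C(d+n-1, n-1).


The Hilbert function for the polynomial ring in 6 variables is:
h(d) = C(d+n-1, n-1)
h(11) = C(11+6-1, 6-1) = C(16, 5)
= 16! / (5! * 11!)
= 4368

4368


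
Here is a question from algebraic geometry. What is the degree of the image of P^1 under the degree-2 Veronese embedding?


The Veronese variety v_2(P^1) has degree d^r.
d^r = 2^1 = 2

2


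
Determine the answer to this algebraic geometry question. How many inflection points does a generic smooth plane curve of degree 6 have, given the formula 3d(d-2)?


For a general smooth plane curve C of degree d, the inflection points are
the intersection of C with its Hessian curve, which has degree 3(d-2).
By Bezout, the total intersection number is d * 3(d-2) = 6 * 12 = 72.
For a general curve every flex is ordinary, so each contributes
multiplicity 1 to C·Hess(C), and the number of distinct inflection
points is 3d(d-2).
Inflection points = 3*6*(6-2) = 3*6*4 = 72

72


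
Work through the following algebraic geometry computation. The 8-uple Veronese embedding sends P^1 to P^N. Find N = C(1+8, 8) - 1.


The Veronese embedding v_d: P^n -> P^N maps each point to all
degree-d monomials in n+1 homogeneous coordinates.
N = C(n+d, d) - 1
N = C(1+8, 8) - 1
N = C(9, 8) - 1
C(9, 8) = 9
N = 9 - 1 = 8

8


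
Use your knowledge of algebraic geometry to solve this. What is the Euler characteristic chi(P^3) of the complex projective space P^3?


The complex projective space P^3 has one cell in each even real dimension 0, 2, ..., 6.
The cohomology groups are H^{2k}(P^3) = Z for k = 0,...,3, and 0 otherwise.
Euler characteristic = sum of Betti numbers = 1 per even-dimensional cohomology group.
chi(P^3) = 3 + 1 = 4

4


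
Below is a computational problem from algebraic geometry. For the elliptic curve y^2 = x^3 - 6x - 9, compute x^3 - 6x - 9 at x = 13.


Compute x^3 - 6x - 9 at x = 13:
x^3 = 13^3 = 2197
(-6)*x = (-6)*13 = -78
Sum: 2197 - 78 - 9 = 2110

2110


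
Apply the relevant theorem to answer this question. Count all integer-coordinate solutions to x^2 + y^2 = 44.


Systematically check integer values of x where x^2 <= 44.
For each valid x, check if 44 - x^2 is a perfect square.
Total integer solutions found: 0

0


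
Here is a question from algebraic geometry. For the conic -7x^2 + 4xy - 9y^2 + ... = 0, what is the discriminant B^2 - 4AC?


The discriminant of a conic Ax^2 + Bxy + Cy^2 + ... = 0 is B^2 - 4AC.
B^2 = 4^2 = 16
4AC = 4*(-7)*(-9) = 252
Discriminant = 16 - 252 = -236

-236


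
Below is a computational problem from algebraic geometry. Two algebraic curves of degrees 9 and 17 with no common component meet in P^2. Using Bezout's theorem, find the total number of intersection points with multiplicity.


Bezout's theorem states the intersection count equals the product of degrees.
Intersection count = 9 * 17 = 153

153


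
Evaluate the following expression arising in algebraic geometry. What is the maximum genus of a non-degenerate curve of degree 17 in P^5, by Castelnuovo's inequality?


Castelnuovo's bound: write d - 1 = m(r-1) + epsilon with 0 <= epsilon < r-1.
d - 1 = 17 - 1 = 16
r - 1 = 5 - 1 = 4
16 = 4*4 + 0, so m = 4, epsilon = 0
pi(d, r) = m(m-1)(r-1)/2 + m*epsilon
= 4*3*4/2 + 4*0
= 48/2 + 0
= 24 + 0 = 24

24


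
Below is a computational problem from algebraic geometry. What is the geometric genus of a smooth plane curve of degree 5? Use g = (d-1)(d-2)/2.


Using the genus formula for smooth plane curves:
g = (d-1)(d-2)/2
g = (5-1)(5-2)/2
g = 4*3/2
g = 12/2 = 6

6


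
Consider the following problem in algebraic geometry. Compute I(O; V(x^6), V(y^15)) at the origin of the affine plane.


The intersection multiplicity of V(x^a) and V(y^b) at the origin is:
I(O; V(x^6), V(y^15)) = dim_k(k[x,y]/(x^6, y^15))
A basis for k[x,y]/(x^6, y^15) is the set of monomials x^i * y^j
where 0 <= i < 6 and 0 <= j < 15.
The number of such monomials is 6 * 15 = 90

90


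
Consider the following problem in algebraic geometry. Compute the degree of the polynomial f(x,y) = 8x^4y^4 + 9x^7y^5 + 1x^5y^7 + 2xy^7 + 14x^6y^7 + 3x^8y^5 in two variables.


Examine each term for its total degree (sum of exponents).
  Term '8x^4y^4' has total degree 4+4 = 8.
  Term '9x^7y^5' has total degree 7+5 = 12.
  Term '1x^5y^7' has total degree 5+7 = 12.
  Term '2xy^7' has total degree 1+7 = 8.
  Term '14x^6y^7' has total degree 6+7 = 13.
  Term '3x^8y^5' has total degree 8+5 = 13.
The maximum total degree among all terms is 13.

13


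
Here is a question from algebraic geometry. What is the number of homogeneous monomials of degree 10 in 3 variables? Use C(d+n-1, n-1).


The number of degree-10 monomials in 3 variables is C(d+n-1, n-1).
= C(10+3-1, 3-1) = C(12, 2)
= 66

66


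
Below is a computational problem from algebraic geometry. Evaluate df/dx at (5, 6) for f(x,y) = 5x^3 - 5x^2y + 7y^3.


df/dx = 3*5*x^2 + 2*(-5)*x^1*y
At (5,6): 3*5*5^2 + 2*(-5)*5^1*6
= 375 - 300
= 75

75


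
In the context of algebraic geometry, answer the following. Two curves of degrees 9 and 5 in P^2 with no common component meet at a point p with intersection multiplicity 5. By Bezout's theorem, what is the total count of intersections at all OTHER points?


By Bezout's theorem, the total intersection number is d1 * d2.
Total = 9 * 5 = 45
Intersection multiplicity at p = 5
Remaining intersections = 45 - 5 = 40

40


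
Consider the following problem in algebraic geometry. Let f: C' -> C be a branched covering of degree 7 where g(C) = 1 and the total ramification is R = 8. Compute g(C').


Riemann-Hurwitz formula: 2g' - 2 = d(2g - 2) + R
Given: d = 7, g = 1, R = 8
2g' - 2 = 7*(2*1 - 2) + 8
2g' - 2 = 7*0 + 8
2g' - 2 = 0 + 8 = 8
2g' = 10
g' = 5

5


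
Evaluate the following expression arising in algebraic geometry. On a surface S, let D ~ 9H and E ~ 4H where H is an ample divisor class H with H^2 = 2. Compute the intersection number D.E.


Using bilinearity of the intersection pairing on a surface S:
(aH).(bH) = ab * (H.H)
We have H^2 = 2.
D.E = (9H).(4H) = 9*4*2
= 36*2
= 72

72


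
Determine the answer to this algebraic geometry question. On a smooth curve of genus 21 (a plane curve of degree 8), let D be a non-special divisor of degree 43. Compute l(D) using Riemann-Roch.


First, compute the genus of a smooth plane curve of degree 8:
g = (d-1)(d-2)/2 = (8-1)(8-2)/2 = 21
For a non-special divisor D (i.e., h^1(D) = 0), Riemann-Roch gives:
l(D) = deg(D) - g + 1
Since deg(D) = 43 >= 2g - 1 = 41, D is non-special.
l(D) = 43 - 21 + 1 = 23

23


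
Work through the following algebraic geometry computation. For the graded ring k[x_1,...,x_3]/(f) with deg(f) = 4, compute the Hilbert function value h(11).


For R = k[x_1,...,x_n]/(f) with f homogeneous of degree e:
The Hilbert series is (1 - t^e)/(1 - t)^n.
So h(d) = C(d+n-1, n-1) - C(d-e+n-1, n-1) for d >= e.
With n=3, e=4, d=11:
C(11+3-1, 3-1) = C(13, 2) = 78
C(11-4+3-1, 3-1) = C(9, 2) = 36
h(11) = 78 - 36 = 42

42


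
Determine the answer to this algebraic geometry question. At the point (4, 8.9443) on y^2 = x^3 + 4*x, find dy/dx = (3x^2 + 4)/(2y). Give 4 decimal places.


Using implicit differentiation of y^2 = x^3 + 4*x:
2y * dy/dx = 3x^2 + 4
dy/dx = (3x^2 + 4)/(2y)
Numerator: 3*4^2 + 4 = 52
Denominator: 2*8.9443 = 17.8886
dy/dx = 52/17.8886 = 2.9069

2.9069


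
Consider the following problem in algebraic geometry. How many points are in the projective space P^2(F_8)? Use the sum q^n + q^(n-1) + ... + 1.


P^2(F_8) has (q^(n+1) - 1)/(q - 1) points.
= 8^2 + 8^1 + 8^0
= 64 + 8 + 1
= 73

73


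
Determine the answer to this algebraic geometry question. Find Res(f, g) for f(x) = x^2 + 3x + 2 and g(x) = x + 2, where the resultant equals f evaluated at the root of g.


For Res(f, x - c), we evaluate f at x = c.
f(-2) = (-2)^2 + 3*(-2) + 2
= 4 - 6 + 2
= -2 + 2 = 0
Res(f, g) = 0

0


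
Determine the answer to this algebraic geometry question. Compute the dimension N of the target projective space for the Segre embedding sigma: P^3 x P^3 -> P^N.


The Segre embedding maps P^m x P^n into P^N via
all products of coordinates from each factor.
N = (m+1)(n+1) - 1
N = (3+1)(3+1) - 1
N = 4*4 - 1
N = 16 - 1 = 15

15


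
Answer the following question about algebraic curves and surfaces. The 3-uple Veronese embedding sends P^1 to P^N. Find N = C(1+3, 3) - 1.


The Veronese embedding v_d: P^n -> P^N maps each point to all
degree-d monomials in n+1 homogeneous coordinates.
N = C(n+d, d) - 1
N = C(1+3, 3) - 1
N = C(4, 3) - 1
C(4, 3) = 4
N = 4 - 1 = 3

3


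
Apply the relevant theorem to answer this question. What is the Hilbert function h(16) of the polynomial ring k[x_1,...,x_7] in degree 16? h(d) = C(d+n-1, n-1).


The Hilbert function for the polynomial ring in 7 variables is:
h(d) = C(d+n-1, n-1)
h(16) = C(16+7-1, 7-1) = C(22, 6)
= 22! / (6! * 16!)
= 74613

74613


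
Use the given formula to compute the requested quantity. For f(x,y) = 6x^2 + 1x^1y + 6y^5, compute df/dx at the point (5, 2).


df/dx = 2*6*x^1 + 1*1*x^0*y
At (5,2): 2*6*5^1 + 1*1*5^0*2
= 60 + 2
= 62

62


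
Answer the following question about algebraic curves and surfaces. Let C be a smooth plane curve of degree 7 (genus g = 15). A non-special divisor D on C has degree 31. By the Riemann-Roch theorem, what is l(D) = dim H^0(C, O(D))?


First, compute the genus of a smooth plane curve of degree 7:
g = (d-1)(d-2)/2 = (7-1)(7-2)/2 = 15
For a non-special divisor D (i.e., h^1(D) = 0), Riemann-Roch gives:
l(D) = deg(D) - g + 1
Since deg(D) = 31 >= 2g - 1 = 29, D is non-special.
l(D) = 31 - 15 + 1 = 17

17


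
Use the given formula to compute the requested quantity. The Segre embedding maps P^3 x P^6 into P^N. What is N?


The Segre embedding maps P^m x P^n into P^N via
all products of coordinates from each factor.
N = (m+1)(n+1) - 1
N = (3+1)(6+1) - 1
N = 4*7 - 1
N = 28 - 1 = 27

27


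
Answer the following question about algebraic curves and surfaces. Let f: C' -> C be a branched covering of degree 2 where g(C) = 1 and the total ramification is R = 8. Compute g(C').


Riemann-Hurwitz formula: 2g' - 2 = d(2g - 2) + R
Given: d = 2, g = 1, R = 8
2g' - 2 = 2*(2*1 - 2) + 8
2g' - 2 = 2*0 + 8
2g' - 2 = 0 + 8 = 8
2g' = 10
g' = 5

5


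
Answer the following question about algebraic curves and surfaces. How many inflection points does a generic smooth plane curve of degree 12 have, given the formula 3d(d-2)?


For a general smooth plane curve C of degree d, the inflection points are
the intersection of C with its Hessian curve, which has degree 3(d-2).
By Bezout, the total intersection number is d * 3(d-2) = 12 * 30 = 360.
For a general curve every flex is ordinary, so each contributes
multiplicity 1 to C·Hess(C), and the number of distinct inflection
points is 3d(d-2).
Inflection points = 3*12*(12-2) = 3*12*10 = 360

360


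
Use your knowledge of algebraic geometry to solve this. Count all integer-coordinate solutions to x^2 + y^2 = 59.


Systematically check integer values of x where x^2 <= 59.
For each valid x, check if 59 - x^2 is a perfect square.
Total integer solutions found: 0

0


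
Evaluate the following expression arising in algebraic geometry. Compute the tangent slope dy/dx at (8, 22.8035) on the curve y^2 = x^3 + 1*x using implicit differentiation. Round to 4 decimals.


Using implicit differentiation of y^2 = x^3 + 1*x:
2y * dy/dx = 3x^2 + 1
dy/dx = (3x^2 + 1)/(2y)
Numerator: 3*8^2 + 1 = 193
Denominator: 2*22.8035 = 45.607
dy/dx = 193/45.607 = 4.2318

4.2318


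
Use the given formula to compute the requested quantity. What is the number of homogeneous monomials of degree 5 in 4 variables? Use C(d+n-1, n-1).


The number of degree-5 monomials in 4 variables is C(d+n-1, n-1).
= C(5+4-1, 4-1) = C(8, 3)
= 56

56


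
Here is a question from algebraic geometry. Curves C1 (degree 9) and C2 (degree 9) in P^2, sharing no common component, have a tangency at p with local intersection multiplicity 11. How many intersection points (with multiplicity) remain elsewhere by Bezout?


By Bezout's theorem, the total intersection number is d1 * d2.
Total = 9 * 9 = 81
Intersection multiplicity at p = 11
Remaining intersections = 81 - 11 = 70

70


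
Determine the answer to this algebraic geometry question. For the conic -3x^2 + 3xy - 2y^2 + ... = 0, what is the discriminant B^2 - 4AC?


The discriminant of a conic Ax^2 + Bxy + Cy^2 + ... = 0 is B^2 - 4AC.
B^2 = 3^2 = 9
4AC = 4*(-3)*(-2) = 24
Discriminant = 9 - 24 = -15

-15


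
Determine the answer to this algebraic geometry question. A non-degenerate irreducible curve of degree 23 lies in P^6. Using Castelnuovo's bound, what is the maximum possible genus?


Castelnuovo's bound: write d - 1 = m(r-1) + epsilon with 0 <= epsilon < r-1.
d - 1 = 23 - 1 = 22
r - 1 = 6 - 1 = 5
22 = 4*5 + 2, so m = 4, epsilon = 2
pi(d, r) = m(m-1)(r-1)/2 + m*epsilon
= 4*3*5/2 + 4*2
= 60/2 + 8
= 30 + 8 = 38

38


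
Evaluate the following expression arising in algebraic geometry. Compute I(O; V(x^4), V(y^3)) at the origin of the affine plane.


The intersection multiplicity of V(x^a) and V(y^b) at the origin is:
I(O; V(x^4), V(y^3)) = dim_k(k[x,y]/(x^4, y^3))
A basis for k[x,y]/(x^4, y^3) is the set of monomials x^i * y^j
where 0 <= i < 4 and 0 <= j < 3.
The number of such monomials is 4 * 3 = 12

12


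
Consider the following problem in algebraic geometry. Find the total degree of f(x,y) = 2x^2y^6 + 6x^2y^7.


Examine each term for its total degree (sum of exponents).
  Term '2x^2y^6' has total degree 2+6 = 8.
  Term '6x^2y^7' has total degree 2+7 = 9.
The maximum total degree among all terms is 9.

9


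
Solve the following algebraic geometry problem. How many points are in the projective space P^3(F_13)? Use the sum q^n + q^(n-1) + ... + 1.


P^3(F_13) has (q^(n+1) - 1)/(q - 1) points.
= 13^3 + 13^2 + 13^1 + 13^0
= 2197 + 169 + 13 + 1
= 2380

2380


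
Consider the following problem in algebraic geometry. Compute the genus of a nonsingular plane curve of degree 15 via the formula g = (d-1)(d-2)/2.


Using the genus formula for smooth plane curves:
g = (d-1)(d-2)/2
g = (15-1)(15-2)/2
g = 14*13/2
g = 182/2 = 91

91


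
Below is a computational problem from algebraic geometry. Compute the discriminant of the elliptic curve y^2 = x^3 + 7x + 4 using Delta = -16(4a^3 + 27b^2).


Compute each component:
4a^3 = 4*7^3 = 4*343 = 1372
27b^2 = 27*4^2 = 27*16 = 432
4a^3 + 27b^2 = 1372 + 432 = 1804
Delta = -16*1804 = -28864

-28864


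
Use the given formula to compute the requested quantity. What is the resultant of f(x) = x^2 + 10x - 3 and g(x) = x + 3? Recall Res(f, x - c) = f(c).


For Res(f, x - c), we evaluate f at x = c.
f(-3) = (-3)^2 + 10*(-3) - 3
= 9 - 30 - 3
= -21 - 3 = -24
Res(f, g) = -24

-24


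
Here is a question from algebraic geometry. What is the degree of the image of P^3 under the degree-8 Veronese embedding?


The Veronese variety v_8(P^3) has degree d^r.
d^r = 8^3 = 512

512


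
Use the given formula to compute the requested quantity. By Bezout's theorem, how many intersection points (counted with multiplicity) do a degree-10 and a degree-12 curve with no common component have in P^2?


Bezout's theorem states the intersection count equals the product of degrees.
Intersection count = 10 * 12 = 120

120


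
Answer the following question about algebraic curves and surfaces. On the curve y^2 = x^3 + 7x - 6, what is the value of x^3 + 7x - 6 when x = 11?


Compute x^3 + 7x - 6 at x = 11:
x^3 = 11^3 = 1331
7*x = 7*11 = 77
Sum: 1331 + 77 - 6 = 1402

1402


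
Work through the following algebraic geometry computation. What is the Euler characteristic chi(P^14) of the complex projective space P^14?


The complex projective space P^14 has one cell in each even real dimension 0, 2, ..., 28.
The cohomology groups are H^{2k}(P^14) = Z for k = 0,...,14, and 0 otherwise.
Euler characteristic = sum of Betti numbers = 1 per even-dimensional cohomology group.
chi(P^14) = 14 + 1 = 15

15


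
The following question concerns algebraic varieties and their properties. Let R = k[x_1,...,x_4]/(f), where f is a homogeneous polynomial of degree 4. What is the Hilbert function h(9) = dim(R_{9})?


For R = k[x_1,...,x_n]/(f) with f homogeneous of degree e:
The Hilbert series is (1 - t^e)/(1 - t)^n.
So h(d) = C(d+n-1, n-1) - C(d-e+n-1, n-1) for d >= e.
With n=4, e=4, d=9:
C(9+4-1, 4-1) = C(12, 3) = 220
C(9-4+4-1, 4-1) = C(8, 3) = 56
h(9) = 220 - 56 = 164

164


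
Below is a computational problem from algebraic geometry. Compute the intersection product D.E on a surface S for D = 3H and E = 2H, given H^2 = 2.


Using bilinearity of the intersection pairing on a surface S:
(aH).(bH) = ab * (H.H)
We have H^2 = 2.
D.E = (3H).(2H) = 3*2*2
= 6*2
= 12

12


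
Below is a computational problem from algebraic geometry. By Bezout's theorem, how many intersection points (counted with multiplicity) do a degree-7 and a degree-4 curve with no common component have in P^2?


Bezout's theorem states the intersection count equals the product of degrees.
Intersection count = 7 * 4 = 28

28


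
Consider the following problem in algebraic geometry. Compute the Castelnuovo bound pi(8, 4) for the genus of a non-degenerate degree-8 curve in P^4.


Castelnuovo's bound: write d - 1 = m(r-1) + epsilon with 0 <= epsilon < r-1.
d - 1 = 8 - 1 = 7
r - 1 = 4 - 1 = 3
7 = 2*3 + 1, so m = 2, epsilon = 1
pi(d, r) = m(m-1)(r-1)/2 + m*epsilon
= 2*1*3/2 + 2*1
= 6/2 + 2
= 3 + 2 = 5

5


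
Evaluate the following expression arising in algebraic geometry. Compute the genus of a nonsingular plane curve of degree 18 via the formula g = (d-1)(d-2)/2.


Using the genus formula for smooth plane curves:
g = (d-1)(d-2)/2
g = (18-1)(18-2)/2
g = 17*16/2
g = 272/2 = 136

136


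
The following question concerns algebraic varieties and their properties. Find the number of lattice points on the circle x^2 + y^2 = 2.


Systematically check integer values of x where x^2 <= 2.
For each valid x, check if 2 - x^2 is a perfect square.
x=1: 2 - 1 = 1, sqrt = 1 (valid)
Total integer solutions found: 4

4


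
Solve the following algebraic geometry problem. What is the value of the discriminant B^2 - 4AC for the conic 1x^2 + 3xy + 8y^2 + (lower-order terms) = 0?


The discriminant of a conic Ax^2 + Bxy + Cy^2 + ... = 0 is B^2 - 4AC.
B^2 = 3^2 = 9
4AC = 4*1*8 = 32
Discriminant = 9 - 32 = -23

-23


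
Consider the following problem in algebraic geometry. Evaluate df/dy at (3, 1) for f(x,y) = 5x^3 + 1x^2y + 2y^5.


df/dy = 1*x^2 + 5*2*y^4
At (3,1): 1*3^2 + 5*2*1^4
= 9 + 10
= 19

19


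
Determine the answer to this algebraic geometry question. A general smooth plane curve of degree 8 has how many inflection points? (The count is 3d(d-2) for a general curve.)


For a general smooth plane curve C of degree d, the inflection points are
the intersection of C with its Hessian curve, which has degree 3(d-2).
By Bezout, the total intersection number is d * 3(d-2) = 8 * 18 = 144.
For a general curve every flex is ordinary, so each contributes
multiplicity 1 to C·Hess(C), and the number of distinct inflection
points is 3d(d-2).
Inflection points = 3*8*(8-2) = 3*8*6 = 144

144


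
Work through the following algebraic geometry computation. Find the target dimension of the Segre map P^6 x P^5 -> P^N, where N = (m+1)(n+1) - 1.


The Segre embedding maps P^m x P^n into P^N via
all products of coordinates from each factor.
N = (m+1)(n+1) - 1
N = (6+1)(5+1) - 1
N = 7*6 - 1
N = 42 - 1 = 41

41


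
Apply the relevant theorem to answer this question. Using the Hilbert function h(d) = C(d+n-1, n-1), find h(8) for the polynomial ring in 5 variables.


The Hilbert function for the polynomial ring in 5 variables is:
h(d) = C(d+n-1, n-1)
h(8) = C(8+5-1, 5-1) = C(12, 4)
= 12! / (4! * 8!)
= 495

495


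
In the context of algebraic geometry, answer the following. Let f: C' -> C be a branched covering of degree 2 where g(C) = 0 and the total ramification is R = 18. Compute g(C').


Riemann-Hurwitz formula: 2g' - 2 = d(2g - 2) + R
Given: d = 2, g = 0, R = 18
2g' - 2 = 2*(2*0 - 2) + 18
2g' - 2 = 2*(-2) + 18
2g' - 2 = -4 + 18 = 14
2g' = 16
g' = 8

8


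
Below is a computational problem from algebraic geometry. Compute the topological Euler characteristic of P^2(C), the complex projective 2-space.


The complex projective space P^2 has one cell in each even real dimension 0, 2, ..., 4.
The cohomology groups are H^{2k}(P^2) = Z for k = 0,...,2, and 0 otherwise.
Euler characteristic = sum of Betti numbers = 1 per even-dimensional cohomology group.
chi(P^2) = 2 + 1 = 3

3


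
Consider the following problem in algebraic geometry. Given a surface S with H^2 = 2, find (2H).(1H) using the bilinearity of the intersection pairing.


Using bilinearity of the intersection pairing on a surface S:
(aH).(bH) = ab * (H.H)
We have H^2 = 2.
D.E = (2H).(1H) = 2*1*2
= 2*2
= 4

4


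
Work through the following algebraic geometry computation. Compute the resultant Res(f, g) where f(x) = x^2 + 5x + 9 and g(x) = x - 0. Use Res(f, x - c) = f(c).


For Res(f, x - c), we evaluate f at x = c.
f(0) = 0^2 + 5*0 + 9
= 0 + 0 + 9
= 0 + 9 = 9
Res(f, g) = 9

9


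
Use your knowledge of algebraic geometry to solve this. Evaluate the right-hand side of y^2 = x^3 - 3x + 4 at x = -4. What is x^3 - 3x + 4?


Compute x^3 - 3x + 4 at x = -4:
x^3 = (-4)^3 = -64
(-3)*x = (-3)*(-4) = 12
Sum: -64 + 12 + 4 = -48

-48


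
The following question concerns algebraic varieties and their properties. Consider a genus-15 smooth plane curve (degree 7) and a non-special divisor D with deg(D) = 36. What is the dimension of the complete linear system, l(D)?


First, compute the genus of a smooth plane curve of degree 7:
g = (d-1)(d-2)/2 = (7-1)(7-2)/2 = 15
For a non-special divisor D (i.e., h^1(D) = 0), Riemann-Roch gives:
l(D) = deg(D) - g + 1
Since deg(D) = 36 >= 2g - 1 = 29, D is non-special.
l(D) = 36 - 15 + 1 = 22

22


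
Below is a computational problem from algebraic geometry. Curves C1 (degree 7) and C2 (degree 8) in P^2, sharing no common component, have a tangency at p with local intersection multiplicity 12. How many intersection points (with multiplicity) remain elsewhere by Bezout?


By Bezout's theorem, the total intersection number is d1 * d2.
Total = 7 * 8 = 56
Intersection multiplicity at p = 12
Remaining intersections = 56 - 12 = 44

44


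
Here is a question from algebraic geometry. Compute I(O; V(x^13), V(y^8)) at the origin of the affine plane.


The intersection multiplicity of V(x^a) and V(y^b) at the origin is:
I(O; V(x^13), V(y^8)) = dim_k(k[x,y]/(x^13, y^8))
A basis for k[x,y]/(x^13, y^8) is the set of monomials x^i * y^j
where 0 <= i < 13 and 0 <= j < 8.
The number of such monomials is 13 * 8 = 104

104


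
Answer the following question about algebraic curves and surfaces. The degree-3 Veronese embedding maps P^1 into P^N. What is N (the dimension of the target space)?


The Veronese embedding v_d: P^n -> P^N maps each point to all
degree-d monomials in n+1 homogeneous coordinates.
N = C(n+d, d) - 1
N = C(1+3, 3) - 1
N = C(4, 3) - 1
C(4, 3) = 4
N = 4 - 1 = 3

3


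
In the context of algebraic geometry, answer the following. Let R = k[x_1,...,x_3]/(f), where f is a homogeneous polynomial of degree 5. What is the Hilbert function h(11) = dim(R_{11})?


For R = k[x_1,...,x_n]/(f) with f homogeneous of degree e:
The Hilbert series is (1 - t^e)/(1 - t)^n.
So h(d) = C(d+n-1, n-1) - C(d-e+n-1, n-1) for d >= e.
With n=3, e=5, d=11:
C(11+3-1, 3-1) = C(13, 2) = 78
C(11-5+3-1, 3-1) = C(8, 2) = 28
h(11) = 78 - 28 = 50

50


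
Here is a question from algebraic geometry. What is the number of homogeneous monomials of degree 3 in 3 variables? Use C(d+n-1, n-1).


The number of degree-3 monomials in 3 variables is C(d+n-1, n-1).
= C(3+3-1, 3-1) = C(5, 2)
= 10

10


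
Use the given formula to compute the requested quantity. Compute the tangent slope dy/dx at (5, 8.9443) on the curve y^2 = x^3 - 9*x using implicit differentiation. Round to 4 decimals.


Using implicit differentiation of y^2 = x^3 - 9*x:
2y * dy/dx = 3x^2 - 9
dy/dx = (3x^2 - 9)/(2y)
Numerator: 3*5^2 - 9 = 66
Denominator: 2*8.9443 = 17.8886
dy/dx = 66/17.8886 = 3.6895

3.6895


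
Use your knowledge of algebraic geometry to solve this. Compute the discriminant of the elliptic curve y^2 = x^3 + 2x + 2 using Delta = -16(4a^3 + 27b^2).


Compute each component:
4a^3 = 4*2^3 = 4*8 = 32
27b^2 = 27*2^2 = 27*4 = 108
4a^3 + 27b^2 = 32 + 108 = 140
Delta = -16*140 = -2240

-2240


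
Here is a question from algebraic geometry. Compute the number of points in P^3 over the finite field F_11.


P^3(F_11) has (q^(n+1) - 1)/(q - 1) points.
= 11^3 + 11^2 + 11^1 + 11^0
= 1331 + 121 + 11 + 1
= 1464

1464


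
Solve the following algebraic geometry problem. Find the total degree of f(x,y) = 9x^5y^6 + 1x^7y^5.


Examine each term for its total degree (sum of exponents).
  Term '9x^5y^6' has total degree 5+6 = 11.
  Term '1x^7y^5' has total degree 7+5 = 12.
The maximum total degree among all terms is 12.

12


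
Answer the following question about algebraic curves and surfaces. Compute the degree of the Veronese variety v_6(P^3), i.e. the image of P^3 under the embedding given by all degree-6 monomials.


The Veronese variety v_6(P^3) has degree d^r.
d^r = 6^3 = 216

216


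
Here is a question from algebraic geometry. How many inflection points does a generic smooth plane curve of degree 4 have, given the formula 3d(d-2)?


For a general smooth plane curve C of degree d, the inflection points are
the intersection of C with its Hessian curve, which has degree 3(d-2).
By Bezout, the total intersection number is d * 3(d-2) = 4 * 6 = 24.
For a general curve every flex is ordinary, so each contributes
multiplicity 1 to C·Hess(C), and the number of distinct inflection
points is 3d(d-2).
Inflection points = 3*4*(4-2) = 3*4*2 = 24

24


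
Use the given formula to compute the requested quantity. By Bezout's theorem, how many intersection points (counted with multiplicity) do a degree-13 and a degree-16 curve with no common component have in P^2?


Bezout's theorem states the intersection count equals the product of degrees.
Intersection count = 13 * 16 = 208

208


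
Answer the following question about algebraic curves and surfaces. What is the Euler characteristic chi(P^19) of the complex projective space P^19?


The complex projective space P^19 has one cell in each even real dimension 0, 2, ..., 38.
The cohomology groups are H^{2k}(P^19) = Z for k = 0,...,19, and 0 otherwise.
Euler characteristic = sum of Betti numbers = 1 per even-dimensional cohomology group.
chi(P^19) = 19 + 1 = 20

20


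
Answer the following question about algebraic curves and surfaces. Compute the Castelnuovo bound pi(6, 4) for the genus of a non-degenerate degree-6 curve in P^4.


Castelnuovo's bound: write d - 1 = m(r-1) + epsilon with 0 <= epsilon < r-1.
d - 1 = 6 - 1 = 5
r - 1 = 4 - 1 = 3
5 = 1*3 + 2, so m = 1, epsilon = 2
pi(d, r) = m(m-1)(r-1)/2 + m*epsilon
= 1*0*3/2 + 1*2
= 0/2 + 2
= 0 + 2 = 2

2


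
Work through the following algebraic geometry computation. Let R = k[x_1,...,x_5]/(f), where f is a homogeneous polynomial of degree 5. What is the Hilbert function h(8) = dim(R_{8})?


For R = k[x_1,...,x_n]/(f) with f homogeneous of degree e:
The Hilbert series is (1 - t^e)/(1 - t)^n.
So h(d) = C(d+n-1, n-1) - C(d-e+n-1, n-1) for d >= e.
With n=5, e=5, d=8:
C(8+5-1, 5-1) = C(12, 4) = 495
C(8-5+5-1, 5-1) = C(7, 4) = 35
h(8) = 495 - 35 = 460

460


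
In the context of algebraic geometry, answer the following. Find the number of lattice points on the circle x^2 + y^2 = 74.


Systematically check integer values of x where x^2 <= 74.
For each valid x, check if 74 - x^2 is a perfect square.
x=5: 74 - 25 = 49, sqrt = 7 (valid)
x=7: 74 - 49 = 25, sqrt = 5 (valid)
Total integer solutions found: 8

8


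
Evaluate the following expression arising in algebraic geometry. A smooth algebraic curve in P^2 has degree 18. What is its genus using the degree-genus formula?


Using the genus formula for smooth plane curves:
g = (d-1)(d-2)/2
g = (18-1)(18-2)/2
g = 17*16/2
g = 272/2 = 136

136


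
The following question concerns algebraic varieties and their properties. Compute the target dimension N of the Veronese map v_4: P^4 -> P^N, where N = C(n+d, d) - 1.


The Veronese embedding v_d: P^n -> P^N maps each point to all
degree-d monomials in n+1 homogeneous coordinates.
N = C(n+d, d) - 1
N = C(4+4, 4) - 1
N = C(8, 4) - 1
C(8, 4) = 70
N = 70 - 1 = 69

69


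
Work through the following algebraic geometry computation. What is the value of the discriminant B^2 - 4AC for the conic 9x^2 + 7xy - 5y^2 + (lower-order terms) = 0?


The discriminant of a conic Ax^2 + Bxy + Cy^2 + ... = 0 is B^2 - 4AC.
B^2 = 7^2 = 49
4AC = 4*9*(-5) = -180
Discriminant = 49 + 180 = 229

229


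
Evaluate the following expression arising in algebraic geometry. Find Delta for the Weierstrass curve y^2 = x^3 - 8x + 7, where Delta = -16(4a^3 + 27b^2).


Compute each component:
4a^3 = 4*(-8)^3 = 4*(-512) = -2048
27b^2 = 27*7^2 = 27*49 = 1323
4a^3 + 27b^2 = -2048 + 1323 = -725
Delta = -16*(-725) = 11600

11600


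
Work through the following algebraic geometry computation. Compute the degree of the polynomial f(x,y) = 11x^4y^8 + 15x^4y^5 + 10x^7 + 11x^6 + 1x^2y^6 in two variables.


Examine each term for its total degree (sum of exponents).
  Term '11x^4y^8' has total degree 4+8 = 12.
  Term '15x^4y^5' has total degree 4+5 = 9.
  Term '10x^7' has total degree 7+0 = 7.
  Term '11x^6' has total degree 6+0 = 6.
  Term '1x^2y^6' has total degree 2+6 = 8.
The maximum total degree among all terms is 12.

12


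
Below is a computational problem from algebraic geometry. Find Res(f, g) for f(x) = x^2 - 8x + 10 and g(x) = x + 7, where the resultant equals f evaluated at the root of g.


For Res(f, x - c), we evaluate f at x = c.
f(-7) = (-7)^2 - 8*(-7) + 10
= 49 + 56 + 10
= 105 + 10 = 115
Res(f, g) = 115

115


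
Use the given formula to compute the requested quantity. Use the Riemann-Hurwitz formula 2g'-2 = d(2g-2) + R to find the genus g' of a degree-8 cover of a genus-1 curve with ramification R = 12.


Riemann-Hurwitz formula: 2g' - 2 = d(2g - 2) + R
Given: d = 8, g = 1, R = 12
2g' - 2 = 8*(2*1 - 2) + 12
2g' - 2 = 8*0 + 12
2g' - 2 = 0 + 12 = 12
2g' = 14
g' = 7

7


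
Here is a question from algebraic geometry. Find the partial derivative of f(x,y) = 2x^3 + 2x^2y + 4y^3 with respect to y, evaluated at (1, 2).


df/dy = 2*x^2 + 3*4*y^2
At (1,2): 2*1^2 + 3*4*2^2
= 2 + 48
= 50

50


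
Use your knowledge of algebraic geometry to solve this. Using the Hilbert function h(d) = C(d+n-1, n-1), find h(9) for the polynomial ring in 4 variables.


The Hilbert function for the polynomial ring in 4 variables is:
h(d) = C(d+n-1, n-1)
h(9) = C(9+4-1, 4-1) = C(12, 3)
= 12! / (3! * 9!)
= 220

220


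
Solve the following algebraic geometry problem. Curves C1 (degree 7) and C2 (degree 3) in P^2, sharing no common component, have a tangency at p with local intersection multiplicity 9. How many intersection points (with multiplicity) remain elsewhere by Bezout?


By Bezout's theorem, the total intersection number is d1 * d2.
Total = 7 * 3 = 21
Intersection multiplicity at p = 9
Remaining intersections = 21 - 9 = 12

12


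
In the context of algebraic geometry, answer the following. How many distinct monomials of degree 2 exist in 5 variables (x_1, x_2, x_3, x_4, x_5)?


The number of degree-2 monomials in 5 variables is C(d+n-1, n-1).
= C(2+5-1, 5-1) = C(6, 4)
= 15

15


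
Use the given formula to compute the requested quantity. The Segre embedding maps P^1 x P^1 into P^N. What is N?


The Segre embedding maps P^m x P^n into P^N via
all products of coordinates from each factor.
N = (m+1)(n+1) - 1
N = (1+1)(1+1) - 1
N = 2*2 - 1
N = 4 - 1 = 3

3


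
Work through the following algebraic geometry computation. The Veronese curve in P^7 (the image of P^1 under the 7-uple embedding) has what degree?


The rational normal curve in P^7 is the image of P^1 under the 7-uple Veronese.
A general hyperplane in P^7 pulls back to a degree-7 form on P^1, which has 7 zeros,
so the curve meets a general hyperplane in 7 points. Degree = 7.

7


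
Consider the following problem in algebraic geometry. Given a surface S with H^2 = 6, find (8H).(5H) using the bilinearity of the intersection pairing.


Using bilinearity of the intersection pairing on a surface S:
(aH).(bH) = ab * (H.H)
We have H^2 = 6.
D.E = (8H).(5H) = 8*5*6
= 40*6
= 240

240


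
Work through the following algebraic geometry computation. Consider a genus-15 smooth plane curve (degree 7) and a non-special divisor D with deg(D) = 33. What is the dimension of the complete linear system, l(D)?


First, compute the genus of a smooth plane curve of degree 7:
g = (d-1)(d-2)/2 = (7-1)(7-2)/2 = 15
For a non-special divisor D (i.e., h^1(D) = 0), Riemann-Roch gives:
l(D) = deg(D) - g + 1
Since deg(D) = 33 >= 2g - 1 = 29, D is non-special.
l(D) = 33 - 15 + 1 = 19

19


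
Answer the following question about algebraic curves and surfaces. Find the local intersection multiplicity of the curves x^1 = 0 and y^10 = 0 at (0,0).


The intersection multiplicity of V(x^a) and V(y^b) at the origin is:
I(O; V(x^1), V(y^10)) = dim_k(k[x,y]/(x^1, y^10))
A basis for k[x,y]/(x^1, y^10) is the set of monomials x^i * y^j
where 0 <= i < 1 and 0 <= j < 10.
The number of such monomials is 1 * 10 = 10

10


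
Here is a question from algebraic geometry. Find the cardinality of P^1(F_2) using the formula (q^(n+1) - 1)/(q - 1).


P^1(F_2) has (q^(n+1) - 1)/(q - 1) points.
= 2^1 + 2^0
= 2 + 1
= 3

3


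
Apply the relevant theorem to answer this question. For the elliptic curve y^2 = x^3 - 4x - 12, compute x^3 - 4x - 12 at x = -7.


Compute x^3 - 4x - 12 at x = -7:
x^3 = (-7)^3 = -343
(-4)*x = (-4)*(-7) = 28
Sum: -343 + 28 - 12 = -327

-327


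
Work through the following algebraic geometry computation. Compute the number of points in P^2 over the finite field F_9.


P^2(F_9) has (q^(n+1) - 1)/(q - 1) points.
= 9^2 + 9^1 + 9^0
= 81 + 9 + 1
= 91

91


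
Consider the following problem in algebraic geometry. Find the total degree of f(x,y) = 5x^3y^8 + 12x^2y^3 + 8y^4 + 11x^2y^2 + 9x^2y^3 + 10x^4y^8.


Examine each term for its total degree (sum of exponents).
  Term '5x^3y^8' has total degree 3+8 = 11.
  Term '12x^2y^3' has total degree 2+3 = 5.
  Term '8y^4' has total degree 0+4 = 4.
  Term '11x^2y^2' has total degree 2+2 = 4.
  Term '9x^2y^3' has total degree 2+3 = 5.
  Term '10x^4y^8' has total degree 4+8 = 12.
The maximum total degree among all terms is 12.

12


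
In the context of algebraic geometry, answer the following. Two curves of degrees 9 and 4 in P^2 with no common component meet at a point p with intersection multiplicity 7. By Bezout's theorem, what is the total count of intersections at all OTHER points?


By Bezout's theorem, the total intersection number is d1 * d2.
Total = 9 * 4 = 36
Intersection multiplicity at p = 7
Remaining intersections = 36 - 7 = 29

29


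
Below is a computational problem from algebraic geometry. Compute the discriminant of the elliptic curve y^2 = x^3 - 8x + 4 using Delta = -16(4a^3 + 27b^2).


Compute each component:
4a^3 = 4*(-8)^3 = 4*(-512) = -2048
27b^2 = 27*4^2 = 27*16 = 432
4a^3 + 27b^2 = -2048 + 432 = -1616
Delta = -16*(-1616) = 25856

25856


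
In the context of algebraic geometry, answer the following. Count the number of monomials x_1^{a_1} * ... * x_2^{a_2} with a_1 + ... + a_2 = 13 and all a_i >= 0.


The number of degree-13 monomials in 2 variables is C(d+n-1, n-1).
= C(13+2-1, 2-1) = C(14, 1)
= 14

14


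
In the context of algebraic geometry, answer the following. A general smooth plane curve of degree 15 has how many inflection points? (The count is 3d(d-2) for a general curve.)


For a general smooth plane curve C of degree d, the inflection points are
the intersection of C with its Hessian curve, which has degree 3(d-2).
By Bezout, the total intersection number is d * 3(d-2) = 15 * 39 = 585.
For a general curve every flex is ordinary, so each contributes
multiplicity 1 to C·Hess(C), and the number of distinct inflection
points is 3d(d-2).
Inflection points = 3*15*(15-2) = 3*15*13 = 585

585


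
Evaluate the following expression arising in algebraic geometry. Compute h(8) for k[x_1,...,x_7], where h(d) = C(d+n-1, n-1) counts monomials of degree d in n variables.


The Hilbert function for the polynomial ring in 7 variables is:
h(d) = C(d+n-1, n-1)
h(8) = C(8+7-1, 7-1) = C(14, 6)
= 14! / (6! * 8!)
= 3003

3003


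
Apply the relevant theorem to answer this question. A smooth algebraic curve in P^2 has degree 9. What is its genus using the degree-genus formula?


Using the genus formula for smooth plane curves:
g = (d-1)(d-2)/2
g = (9-1)(9-2)/2
g = 8*7/2
g = 56/2 = 28

28


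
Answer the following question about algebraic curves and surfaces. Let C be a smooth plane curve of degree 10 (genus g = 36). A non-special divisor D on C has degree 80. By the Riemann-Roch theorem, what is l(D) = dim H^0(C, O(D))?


First, compute the genus of a smooth plane curve of degree 10:
g = (d-1)(d-2)/2 = (10-1)(10-2)/2 = 36
For a non-special divisor D (i.e., h^1(D) = 0), Riemann-Roch gives:
l(D) = deg(D) - g + 1
Since deg(D) = 80 >= 2g - 1 = 71, D is non-special.
l(D) = 80 - 36 + 1 = 45

45
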